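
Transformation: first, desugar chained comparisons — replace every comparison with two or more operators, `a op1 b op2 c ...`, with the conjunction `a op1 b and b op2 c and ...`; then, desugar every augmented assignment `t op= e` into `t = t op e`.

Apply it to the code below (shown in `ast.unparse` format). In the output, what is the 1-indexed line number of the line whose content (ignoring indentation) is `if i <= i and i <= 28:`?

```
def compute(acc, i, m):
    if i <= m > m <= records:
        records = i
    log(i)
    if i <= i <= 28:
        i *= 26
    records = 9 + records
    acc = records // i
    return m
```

5

Transformed code:
def compute(acc, i, m):
    if i <= m and m > m and (m <= records):
        records = i
    log(i)
    if i <= i and i <= 28:
        i = i * 26
    records = 9 + records
    acc = records // i
    return m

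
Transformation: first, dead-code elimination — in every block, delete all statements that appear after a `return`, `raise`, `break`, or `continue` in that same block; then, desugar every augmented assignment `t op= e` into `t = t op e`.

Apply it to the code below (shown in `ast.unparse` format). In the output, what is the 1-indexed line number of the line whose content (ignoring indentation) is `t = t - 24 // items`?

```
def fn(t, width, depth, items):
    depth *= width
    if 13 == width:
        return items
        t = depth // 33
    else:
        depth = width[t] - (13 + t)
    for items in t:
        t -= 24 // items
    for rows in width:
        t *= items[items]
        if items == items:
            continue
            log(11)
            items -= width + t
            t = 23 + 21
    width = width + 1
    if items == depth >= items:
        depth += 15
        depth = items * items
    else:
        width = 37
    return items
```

Transformed code:
def fn(t, width, depth, items):
    depth = depth * width
    if 13 == width:
        return items
    else:
        depth = width[t] - (13 + t)
    for items in t:
        t = t - 24 // items
    for rows in width:
        t = t * items[items]
        if items == items:
            continue
    width = width + 1
    if items == depth >= items:
        depth = depth + 15
        depth = items * items
    else:
        width = 37
    return items

8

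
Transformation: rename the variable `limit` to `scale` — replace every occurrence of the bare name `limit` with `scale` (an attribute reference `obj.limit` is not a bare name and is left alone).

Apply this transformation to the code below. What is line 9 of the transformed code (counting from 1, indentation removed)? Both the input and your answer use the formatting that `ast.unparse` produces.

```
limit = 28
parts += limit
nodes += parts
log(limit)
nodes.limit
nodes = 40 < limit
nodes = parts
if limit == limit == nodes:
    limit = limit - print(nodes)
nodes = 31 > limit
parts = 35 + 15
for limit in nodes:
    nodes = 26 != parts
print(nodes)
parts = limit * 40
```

scale = scale - print(nodes)

Transformed code:
scale = 28
parts += scale
nodes += parts
log(scale)
nodes.limit
nodes = 40 < scale
nodes = parts
if scale == scale == nodes:
    scale = scale - print(nodes)
nodes = 31 > scale
parts = 35 + 15
for scale in nodes:
    nodes = 26 != parts
print(nodes)
parts = scale * 40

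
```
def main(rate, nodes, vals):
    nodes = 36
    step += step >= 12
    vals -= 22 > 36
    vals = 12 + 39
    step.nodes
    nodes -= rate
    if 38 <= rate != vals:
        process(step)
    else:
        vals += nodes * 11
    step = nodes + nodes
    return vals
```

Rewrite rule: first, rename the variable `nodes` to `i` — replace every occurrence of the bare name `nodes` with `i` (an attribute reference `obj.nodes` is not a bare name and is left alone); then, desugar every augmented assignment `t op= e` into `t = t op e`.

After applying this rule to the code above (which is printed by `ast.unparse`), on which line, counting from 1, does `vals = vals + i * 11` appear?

Transformed code:
def main(rate, i, vals):
    i = 36
    step = step + (step >= 12)
    vals = vals - (22 > 36)
    vals = 12 + 39
    step.nodes
    i = i - rate
    if 38 <= rate != vals:
        process(step)
    else:
        vals = vals + i * 11
    step = i + i
    return vals

11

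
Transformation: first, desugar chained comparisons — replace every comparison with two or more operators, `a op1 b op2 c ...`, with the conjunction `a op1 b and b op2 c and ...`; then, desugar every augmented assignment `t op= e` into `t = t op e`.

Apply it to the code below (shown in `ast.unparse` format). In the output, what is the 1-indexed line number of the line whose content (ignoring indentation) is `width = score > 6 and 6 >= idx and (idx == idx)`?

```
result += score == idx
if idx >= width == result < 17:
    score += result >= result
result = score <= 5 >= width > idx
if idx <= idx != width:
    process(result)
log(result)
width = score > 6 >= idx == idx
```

Transformed code:
result = result + (score == idx)
if idx >= width and width == result and (result < 17):
    score = score + (result >= result)
result = score <= 5 and 5 >= width and (width > idx)
if idx <= idx and idx != width:
    process(result)
log(result)
width = score > 6 and 6 >= idx and (idx == idx)

8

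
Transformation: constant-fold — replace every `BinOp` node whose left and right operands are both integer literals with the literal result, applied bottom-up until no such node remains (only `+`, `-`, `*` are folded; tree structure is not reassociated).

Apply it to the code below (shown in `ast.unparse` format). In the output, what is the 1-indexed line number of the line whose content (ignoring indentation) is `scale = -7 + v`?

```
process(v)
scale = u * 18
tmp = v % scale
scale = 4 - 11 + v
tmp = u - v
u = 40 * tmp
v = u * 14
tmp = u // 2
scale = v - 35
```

Transformed code:
process(v)
scale = u * 18
tmp = v % scale
scale = -7 + v
tmp = u - v
u = 40 * tmp
v = u * 14
tmp = u // 2
scale = v - 35

4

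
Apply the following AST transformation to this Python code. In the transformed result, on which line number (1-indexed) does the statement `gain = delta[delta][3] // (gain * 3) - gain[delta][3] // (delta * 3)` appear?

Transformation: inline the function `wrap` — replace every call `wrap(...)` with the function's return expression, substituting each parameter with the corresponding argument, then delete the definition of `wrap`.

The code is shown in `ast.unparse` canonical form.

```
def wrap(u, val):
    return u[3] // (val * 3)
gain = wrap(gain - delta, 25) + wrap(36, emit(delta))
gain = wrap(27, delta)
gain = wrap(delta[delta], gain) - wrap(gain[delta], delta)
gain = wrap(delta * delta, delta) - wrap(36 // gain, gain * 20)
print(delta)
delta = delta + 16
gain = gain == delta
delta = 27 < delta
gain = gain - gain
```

Transformed code:
gain = (gain - delta)[3] // (25 * 3) + 36[3] // (emit(delta) * 3)
gain = 27[3] // (delta * 3)
gain = delta[delta][3] // (gain * 3) - gain[delta][3] // (delta * 3)
gain = (delta * delta)[3] // (delta * 3) - (36 // gain)[3] // (gain * 20 * 3)
print(delta)
delta = delta + 16
gain = gain == delta
delta = 27 < delta
gain = gain - gain

3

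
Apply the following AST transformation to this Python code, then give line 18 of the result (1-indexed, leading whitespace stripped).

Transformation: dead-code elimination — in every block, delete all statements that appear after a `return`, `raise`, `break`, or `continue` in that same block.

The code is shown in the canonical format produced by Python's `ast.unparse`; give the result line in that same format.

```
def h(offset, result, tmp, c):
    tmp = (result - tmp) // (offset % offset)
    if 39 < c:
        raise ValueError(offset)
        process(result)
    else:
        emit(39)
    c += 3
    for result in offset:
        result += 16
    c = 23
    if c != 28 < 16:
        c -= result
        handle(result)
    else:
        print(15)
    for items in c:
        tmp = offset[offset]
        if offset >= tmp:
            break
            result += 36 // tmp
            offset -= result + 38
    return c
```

Transformed code:
def h(offset, result, tmp, c):
    tmp = (result - tmp) // (offset % offset)
    if 39 < c:
        raise ValueError(offset)
    else:
        emit(39)
    c += 3
    for result in offset:
        result += 16
    c = 23
    if c != 28 < 16:
        c -= result
        handle(result)
    else:
        print(15)
    for items in c:
        tmp = offset[offset]
        if offset >= tmp:
            break
    return c

if offset >= tmp:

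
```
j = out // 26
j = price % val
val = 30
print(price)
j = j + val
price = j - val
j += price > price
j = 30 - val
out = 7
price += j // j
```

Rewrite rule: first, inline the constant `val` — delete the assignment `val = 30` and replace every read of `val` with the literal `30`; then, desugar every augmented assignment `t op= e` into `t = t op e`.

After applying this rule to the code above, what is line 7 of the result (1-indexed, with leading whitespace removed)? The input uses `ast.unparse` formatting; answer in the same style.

Transformed code:
j = out // 26
j = price % 30
print(price)
j = j + 30
price = j - 30
j = j + (price > price)
j = 30 - 30
out = 7
price = price + j // j

j = 30 - 30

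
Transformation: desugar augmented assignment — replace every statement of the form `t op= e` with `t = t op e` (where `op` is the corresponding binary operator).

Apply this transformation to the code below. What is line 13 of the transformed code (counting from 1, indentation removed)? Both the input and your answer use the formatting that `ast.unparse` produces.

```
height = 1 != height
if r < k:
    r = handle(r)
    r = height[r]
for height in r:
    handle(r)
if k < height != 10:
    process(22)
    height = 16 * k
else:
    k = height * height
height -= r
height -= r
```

height = height - r

Transformed code:
height = 1 != height
if r < k:
    r = handle(r)
    r = height[r]
for height in r:
    handle(r)
if k < height != 10:
    process(22)
    height = 16 * k
else:
    k = height * height
height = height - r
height = height - r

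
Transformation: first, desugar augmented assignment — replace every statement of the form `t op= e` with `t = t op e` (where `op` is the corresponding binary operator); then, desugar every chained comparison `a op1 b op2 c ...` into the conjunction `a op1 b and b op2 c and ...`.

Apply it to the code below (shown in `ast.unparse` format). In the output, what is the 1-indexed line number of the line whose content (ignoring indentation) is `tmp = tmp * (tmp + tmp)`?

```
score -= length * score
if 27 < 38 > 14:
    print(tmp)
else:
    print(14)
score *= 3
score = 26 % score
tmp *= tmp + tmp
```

8

Transformed code:
score = score - length * score
if 27 < 38 and 38 > 14:
    print(tmp)
else:
    print(14)
score = score * 3
score = 26 % score
tmp = tmp * (tmp + tmp)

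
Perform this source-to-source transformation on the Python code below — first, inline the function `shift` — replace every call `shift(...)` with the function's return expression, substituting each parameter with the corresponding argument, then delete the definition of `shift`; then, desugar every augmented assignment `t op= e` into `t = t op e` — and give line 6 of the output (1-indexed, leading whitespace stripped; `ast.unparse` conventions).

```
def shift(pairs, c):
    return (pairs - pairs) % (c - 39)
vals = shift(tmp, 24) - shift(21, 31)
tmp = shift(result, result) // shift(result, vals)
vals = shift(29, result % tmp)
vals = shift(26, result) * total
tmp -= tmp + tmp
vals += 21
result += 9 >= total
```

Transformed code:
vals = (tmp - tmp) % (24 - 39) - (21 - 21) % (31 - 39)
tmp = (result - result) % (result - 39) // ((result - result) % (vals - 39))
vals = (29 - 29) % (result % tmp - 39)
vals = (26 - 26) % (result - 39) * total
tmp = tmp - (tmp + tmp)
vals = vals + 21
result = result + (9 >= total)

vals = vals + 21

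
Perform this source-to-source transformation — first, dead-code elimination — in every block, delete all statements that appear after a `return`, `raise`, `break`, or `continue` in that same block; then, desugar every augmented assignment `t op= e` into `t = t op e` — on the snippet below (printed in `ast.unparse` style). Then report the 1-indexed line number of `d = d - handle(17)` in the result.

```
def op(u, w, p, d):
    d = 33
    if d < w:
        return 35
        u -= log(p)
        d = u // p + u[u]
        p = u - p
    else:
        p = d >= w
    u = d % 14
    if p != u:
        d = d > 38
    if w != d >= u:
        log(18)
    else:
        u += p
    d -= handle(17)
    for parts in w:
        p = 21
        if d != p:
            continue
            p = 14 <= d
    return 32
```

14

Transformed code:
def op(u, w, p, d):
    d = 33
    if d < w:
        return 35
    else:
        p = d >= w
    u = d % 14
    if p != u:
        d = d > 38
    if w != d >= u:
        log(18)
    else:
        u = u + p
    d = d - handle(17)
    for parts in w:
        p = 21
        if d != p:
            continue
    return 32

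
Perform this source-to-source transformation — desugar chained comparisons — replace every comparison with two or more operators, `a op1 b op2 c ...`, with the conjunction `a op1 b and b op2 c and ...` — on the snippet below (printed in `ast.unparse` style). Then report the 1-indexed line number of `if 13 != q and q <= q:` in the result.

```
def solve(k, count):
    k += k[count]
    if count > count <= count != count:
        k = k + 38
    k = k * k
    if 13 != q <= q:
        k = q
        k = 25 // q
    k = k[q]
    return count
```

Transformed code:
def solve(k, count):
    k += k[count]
    if count > count and count <= count and (count != count):
        k = k + 38
    k = k * k
    if 13 != q and q <= q:
        k = q
        k = 25 // q
    k = k[q]
    return count

6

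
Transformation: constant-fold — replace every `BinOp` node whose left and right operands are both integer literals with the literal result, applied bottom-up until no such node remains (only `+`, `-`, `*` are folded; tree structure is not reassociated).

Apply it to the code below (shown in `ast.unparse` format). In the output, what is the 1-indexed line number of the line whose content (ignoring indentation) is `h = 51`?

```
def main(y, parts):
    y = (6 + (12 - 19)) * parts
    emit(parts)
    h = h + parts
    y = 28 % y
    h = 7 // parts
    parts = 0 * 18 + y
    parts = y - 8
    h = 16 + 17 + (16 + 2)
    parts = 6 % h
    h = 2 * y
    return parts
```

9

Transformed code:
def main(y, parts):
    y = -1 * parts
    emit(parts)
    h = h + parts
    y = 28 % y
    h = 7 // parts
    parts = 0 + y
    parts = y - 8
    h = 51
    parts = 6 % h
    h = 2 * y
    return parts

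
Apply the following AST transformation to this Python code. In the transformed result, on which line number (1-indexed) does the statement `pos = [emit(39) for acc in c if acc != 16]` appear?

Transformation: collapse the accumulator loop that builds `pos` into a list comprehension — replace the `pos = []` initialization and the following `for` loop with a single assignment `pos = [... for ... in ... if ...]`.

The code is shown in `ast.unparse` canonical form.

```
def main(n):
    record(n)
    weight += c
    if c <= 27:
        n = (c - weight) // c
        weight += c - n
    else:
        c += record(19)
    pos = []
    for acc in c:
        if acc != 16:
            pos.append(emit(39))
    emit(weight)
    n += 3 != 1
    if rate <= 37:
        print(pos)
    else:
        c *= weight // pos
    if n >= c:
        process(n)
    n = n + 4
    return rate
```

9

Transformed code:
def main(n):
    record(n)
    weight += c
    if c <= 27:
        n = (c - weight) // c
        weight += c - n
    else:
        c += record(19)
    pos = [emit(39) for acc in c if acc != 16]
    emit(weight)
    n += 3 != 1
    if rate <= 37:
        print(pos)
    else:
        c *= weight // pos
    if n >= c:
        process(n)
    n = n + 4
    return rate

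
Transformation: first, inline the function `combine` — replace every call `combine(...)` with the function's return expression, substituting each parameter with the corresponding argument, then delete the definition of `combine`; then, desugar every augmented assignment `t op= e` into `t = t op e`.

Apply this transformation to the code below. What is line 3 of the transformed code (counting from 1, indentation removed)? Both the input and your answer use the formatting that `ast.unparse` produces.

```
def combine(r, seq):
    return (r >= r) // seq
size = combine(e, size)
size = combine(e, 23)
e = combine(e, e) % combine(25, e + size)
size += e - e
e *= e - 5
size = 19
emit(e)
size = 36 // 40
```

Transformed code:
size = (e >= e) // size
size = (e >= e) // 23
e = (e >= e) // e % ((25 >= 25) // (e + size))
size = size + (e - e)
e = e * (e - 5)
size = 19
emit(e)
size = 36 // 40

e = (e >= e) // e % ((25 >= 25) // (e + size))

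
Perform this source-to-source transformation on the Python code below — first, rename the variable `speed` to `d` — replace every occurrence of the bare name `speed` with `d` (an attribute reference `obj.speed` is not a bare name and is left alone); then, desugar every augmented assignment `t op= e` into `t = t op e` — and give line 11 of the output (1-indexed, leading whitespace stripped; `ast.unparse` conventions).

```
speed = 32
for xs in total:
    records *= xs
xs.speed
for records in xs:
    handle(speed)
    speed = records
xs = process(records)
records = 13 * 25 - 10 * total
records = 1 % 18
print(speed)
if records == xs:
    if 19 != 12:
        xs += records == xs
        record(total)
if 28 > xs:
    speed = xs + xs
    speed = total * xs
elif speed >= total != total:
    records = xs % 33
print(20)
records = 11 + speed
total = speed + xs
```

Transformed code:
d = 32
for xs in total:
    records = records * xs
xs.speed
for records in xs:
    handle(d)
    d = records
xs = process(records)
records = 13 * 25 - 10 * total
records = 1 % 18
print(d)
if records == xs:
    if 19 != 12:
        xs = xs + (records == xs)
        record(total)
if 28 > xs:
    d = xs + xs
    d = total * xs
elif d >= total != total:
    records = xs % 33
print(20)
records = 11 + d
total = d + xs

print(d)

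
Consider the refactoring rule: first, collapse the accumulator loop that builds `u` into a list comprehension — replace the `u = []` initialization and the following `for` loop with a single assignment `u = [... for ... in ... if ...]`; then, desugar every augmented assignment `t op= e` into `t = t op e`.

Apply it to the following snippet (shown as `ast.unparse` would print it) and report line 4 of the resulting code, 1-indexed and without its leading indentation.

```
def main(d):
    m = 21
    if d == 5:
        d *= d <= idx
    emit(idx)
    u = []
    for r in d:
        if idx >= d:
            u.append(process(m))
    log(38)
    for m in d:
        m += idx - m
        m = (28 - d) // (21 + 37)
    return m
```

d = d * (d <= idx)

Transformed code:
def main(d):
    m = 21
    if d == 5:
        d = d * (d <= idx)
    emit(idx)
    u = [process(m) for r in d if idx >= d]
    log(38)
    for m in d:
        m = m + (idx - m)
        m = (28 - d) // (21 + 37)
    return m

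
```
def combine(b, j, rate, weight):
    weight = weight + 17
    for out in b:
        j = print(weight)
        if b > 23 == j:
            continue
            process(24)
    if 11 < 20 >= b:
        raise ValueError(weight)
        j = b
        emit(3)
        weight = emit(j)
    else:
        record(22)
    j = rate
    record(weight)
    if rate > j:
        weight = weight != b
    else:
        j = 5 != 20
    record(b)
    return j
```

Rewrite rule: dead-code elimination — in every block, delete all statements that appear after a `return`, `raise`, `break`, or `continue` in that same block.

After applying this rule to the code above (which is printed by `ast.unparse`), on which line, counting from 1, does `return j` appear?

Transformed code:
def combine(b, j, rate, weight):
    weight = weight + 17
    for out in b:
        j = print(weight)
        if b > 23 == j:
            continue
    if 11 < 20 >= b:
        raise ValueError(weight)
    else:
        record(22)
    j = rate
    record(weight)
    if rate > j:
        weight = weight != b
    else:
        j = 5 != 20
    record(b)
    return j

18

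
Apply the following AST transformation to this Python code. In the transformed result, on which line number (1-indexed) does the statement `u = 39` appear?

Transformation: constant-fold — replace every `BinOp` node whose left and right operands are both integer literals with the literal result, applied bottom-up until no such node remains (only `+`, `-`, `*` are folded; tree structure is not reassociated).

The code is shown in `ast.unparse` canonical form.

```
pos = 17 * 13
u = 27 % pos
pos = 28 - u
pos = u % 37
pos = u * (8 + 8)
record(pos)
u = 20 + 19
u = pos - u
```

Transformed code:
pos = 221
u = 27 % pos
pos = 28 - u
pos = u % 37
pos = u * 16
record(pos)
u = 39
u = pos - u

7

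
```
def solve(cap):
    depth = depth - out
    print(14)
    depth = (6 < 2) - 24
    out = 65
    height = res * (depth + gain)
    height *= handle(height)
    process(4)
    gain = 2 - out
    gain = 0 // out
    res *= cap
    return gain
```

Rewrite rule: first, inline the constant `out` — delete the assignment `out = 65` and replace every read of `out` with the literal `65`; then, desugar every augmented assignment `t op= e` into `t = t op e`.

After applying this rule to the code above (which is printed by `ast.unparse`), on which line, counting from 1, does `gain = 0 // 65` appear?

Transformed code:
def solve(cap):
    depth = depth - 65
    print(14)
    depth = (6 < 2) - 24
    height = res * (depth + gain)
    height = height * handle(height)
    process(4)
    gain = 2 - 65
    gain = 0 // 65
    res = res * cap
    return gain

9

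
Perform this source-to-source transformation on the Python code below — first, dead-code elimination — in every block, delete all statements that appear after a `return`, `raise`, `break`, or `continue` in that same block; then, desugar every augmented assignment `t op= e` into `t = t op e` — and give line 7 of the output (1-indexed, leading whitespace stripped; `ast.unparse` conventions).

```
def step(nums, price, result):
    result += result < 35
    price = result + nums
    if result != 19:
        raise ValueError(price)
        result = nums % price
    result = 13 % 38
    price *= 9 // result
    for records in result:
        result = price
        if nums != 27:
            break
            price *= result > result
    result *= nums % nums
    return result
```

Transformed code:
def step(nums, price, result):
    result = result + (result < 35)
    price = result + nums
    if result != 19:
        raise ValueError(price)
    result = 13 % 38
    price = price * (9 // result)
    for records in result:
        result = price
        if nums != 27:
            break
    result = result * (nums % nums)
    return result

price = price * (9 // result)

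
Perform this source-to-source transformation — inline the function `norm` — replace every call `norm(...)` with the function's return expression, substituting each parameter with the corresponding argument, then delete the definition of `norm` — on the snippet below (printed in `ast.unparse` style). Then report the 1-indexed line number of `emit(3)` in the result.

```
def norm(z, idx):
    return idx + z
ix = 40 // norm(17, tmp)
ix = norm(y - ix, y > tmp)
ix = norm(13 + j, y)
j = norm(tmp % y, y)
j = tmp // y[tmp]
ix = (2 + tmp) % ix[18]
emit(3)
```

7

Transformed code:
ix = 40 // (tmp + 17)
ix = (y > tmp) + (y - ix)
ix = y + (13 + j)
j = y + tmp % y
j = tmp // y[tmp]
ix = (2 + tmp) % ix[18]
emit(3)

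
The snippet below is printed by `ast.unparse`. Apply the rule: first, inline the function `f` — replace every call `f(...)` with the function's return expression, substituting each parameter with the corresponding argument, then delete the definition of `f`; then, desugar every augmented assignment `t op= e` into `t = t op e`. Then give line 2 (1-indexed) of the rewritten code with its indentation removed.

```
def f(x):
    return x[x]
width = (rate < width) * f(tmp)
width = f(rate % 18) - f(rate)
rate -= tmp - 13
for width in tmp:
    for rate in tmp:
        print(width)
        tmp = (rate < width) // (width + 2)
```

Transformed code:
width = (rate < width) * tmp[tmp]
width = (rate % 18)[rate % 18] - rate[rate]
rate = rate - (tmp - 13)
for width in tmp:
    for rate in tmp:
        print(width)
        tmp = (rate < width) // (width + 2)

width = (rate % 18)[rate % 18] - rate[rate]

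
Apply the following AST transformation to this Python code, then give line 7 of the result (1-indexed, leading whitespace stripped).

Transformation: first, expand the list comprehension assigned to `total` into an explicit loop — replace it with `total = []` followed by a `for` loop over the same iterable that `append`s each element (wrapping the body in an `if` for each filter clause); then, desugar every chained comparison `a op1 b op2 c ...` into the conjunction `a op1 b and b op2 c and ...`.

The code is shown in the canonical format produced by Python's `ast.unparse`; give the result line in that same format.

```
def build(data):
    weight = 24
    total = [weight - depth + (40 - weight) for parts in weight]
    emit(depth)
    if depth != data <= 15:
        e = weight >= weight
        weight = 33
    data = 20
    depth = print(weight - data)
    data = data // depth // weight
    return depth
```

Transformed code:
def build(data):
    weight = 24
    total = []
    for parts in weight:
        total.append(weight - depth + (40 - weight))
    emit(depth)
    if depth != data and data <= 15:
        e = weight >= weight
        weight = 33
    data = 20
    depth = print(weight - data)
    data = data // depth // weight
    return depth

if depth != data and data <= 15:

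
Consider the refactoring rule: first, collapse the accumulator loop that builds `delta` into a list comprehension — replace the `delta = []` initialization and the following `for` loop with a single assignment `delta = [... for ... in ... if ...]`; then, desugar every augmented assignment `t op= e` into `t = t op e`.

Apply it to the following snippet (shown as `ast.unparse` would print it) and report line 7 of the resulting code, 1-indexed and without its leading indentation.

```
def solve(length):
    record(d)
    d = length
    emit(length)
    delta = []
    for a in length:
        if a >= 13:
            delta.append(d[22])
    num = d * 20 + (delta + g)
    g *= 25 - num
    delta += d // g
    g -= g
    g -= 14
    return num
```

Transformed code:
def solve(length):
    record(d)
    d = length
    emit(length)
    delta = [d[22] for a in length if a >= 13]
    num = d * 20 + (delta + g)
    g = g * (25 - num)
    delta = delta + d // g
    g = g - g
    g = g - 14
    return num

g = g * (25 - num)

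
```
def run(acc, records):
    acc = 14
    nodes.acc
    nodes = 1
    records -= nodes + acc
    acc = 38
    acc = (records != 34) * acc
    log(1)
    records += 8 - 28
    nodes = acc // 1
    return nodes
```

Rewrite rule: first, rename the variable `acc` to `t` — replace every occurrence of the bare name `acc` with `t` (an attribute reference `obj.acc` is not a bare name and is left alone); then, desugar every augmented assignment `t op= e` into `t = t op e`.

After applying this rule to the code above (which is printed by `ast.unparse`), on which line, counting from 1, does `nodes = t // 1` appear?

10

Transformed code:
def run(t, records):
    t = 14
    nodes.acc
    nodes = 1
    records = records - (nodes + t)
    t = 38
    t = (records != 34) * t
    log(1)
    records = records + (8 - 28)
    nodes = t // 1
    return nodes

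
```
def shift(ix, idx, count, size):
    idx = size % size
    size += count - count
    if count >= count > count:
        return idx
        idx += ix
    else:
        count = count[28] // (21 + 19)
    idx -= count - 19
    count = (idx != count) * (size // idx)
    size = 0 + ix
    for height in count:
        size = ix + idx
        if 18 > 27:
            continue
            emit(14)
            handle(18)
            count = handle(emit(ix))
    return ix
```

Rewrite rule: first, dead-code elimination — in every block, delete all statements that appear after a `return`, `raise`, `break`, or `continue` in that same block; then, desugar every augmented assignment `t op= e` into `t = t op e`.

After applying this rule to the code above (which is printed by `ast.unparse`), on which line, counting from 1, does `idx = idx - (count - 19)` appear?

8

Transformed code:
def shift(ix, idx, count, size):
    idx = size % size
    size = size + (count - count)
    if count >= count > count:
        return idx
    else:
        count = count[28] // (21 + 19)
    idx = idx - (count - 19)
    count = (idx != count) * (size // idx)
    size = 0 + ix
    for height in count:
        size = ix + idx
        if 18 > 27:
            continue
    return ix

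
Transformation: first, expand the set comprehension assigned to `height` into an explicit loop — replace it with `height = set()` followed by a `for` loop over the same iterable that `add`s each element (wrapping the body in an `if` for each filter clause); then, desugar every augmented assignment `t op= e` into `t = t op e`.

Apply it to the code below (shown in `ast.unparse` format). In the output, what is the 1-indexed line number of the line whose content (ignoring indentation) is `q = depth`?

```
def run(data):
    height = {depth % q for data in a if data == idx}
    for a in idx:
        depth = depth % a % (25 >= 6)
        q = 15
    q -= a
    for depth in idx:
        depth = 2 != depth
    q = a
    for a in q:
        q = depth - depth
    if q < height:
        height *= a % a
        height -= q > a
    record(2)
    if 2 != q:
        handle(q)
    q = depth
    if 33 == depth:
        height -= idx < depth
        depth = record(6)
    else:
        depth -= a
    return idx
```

21

Transformed code:
def run(data):
    height = set()
    for data in a:
        if data == idx:
            height.add(depth % q)
    for a in idx:
        depth = depth % a % (25 >= 6)
        q = 15
    q = q - a
    for depth in idx:
        depth = 2 != depth
    q = a
    for a in q:
        q = depth - depth
    if q < height:
        height = height * (a % a)
        height = height - (q > a)
    record(2)
    if 2 != q:
        handle(q)
    q = depth
    if 33 == depth:
        height = height - (idx < depth)
        depth = record(6)
    else:
        depth = depth - a
    return idx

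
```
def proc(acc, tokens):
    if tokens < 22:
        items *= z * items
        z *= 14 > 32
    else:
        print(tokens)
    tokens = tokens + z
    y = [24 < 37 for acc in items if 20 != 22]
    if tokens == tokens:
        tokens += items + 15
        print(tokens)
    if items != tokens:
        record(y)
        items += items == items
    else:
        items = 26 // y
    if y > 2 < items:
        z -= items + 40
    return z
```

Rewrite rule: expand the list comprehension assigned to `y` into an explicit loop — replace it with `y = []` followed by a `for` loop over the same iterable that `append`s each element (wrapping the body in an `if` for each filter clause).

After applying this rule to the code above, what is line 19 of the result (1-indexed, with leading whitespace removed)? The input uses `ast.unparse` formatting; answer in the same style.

items = 26 // y

Transformed code:
def proc(acc, tokens):
    if tokens < 22:
        items *= z * items
        z *= 14 > 32
    else:
        print(tokens)
    tokens = tokens + z
    y = []
    for acc in items:
        if 20 != 22:
            y.append(24 < 37)
    if tokens == tokens:
        tokens += items + 15
        print(tokens)
    if items != tokens:
        record(y)
        items += items == items
    else:
        items = 26 // y
    if y > 2 < items:
        z -= items + 40
    return z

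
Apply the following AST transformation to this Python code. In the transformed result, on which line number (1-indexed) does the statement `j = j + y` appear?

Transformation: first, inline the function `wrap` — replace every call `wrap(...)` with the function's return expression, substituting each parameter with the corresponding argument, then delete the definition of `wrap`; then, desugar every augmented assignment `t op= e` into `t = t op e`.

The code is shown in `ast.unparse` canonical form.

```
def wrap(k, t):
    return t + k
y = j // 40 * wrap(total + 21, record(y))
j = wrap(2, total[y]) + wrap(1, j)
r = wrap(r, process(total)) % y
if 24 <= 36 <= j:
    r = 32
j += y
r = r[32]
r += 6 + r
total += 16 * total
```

6

Transformed code:
y = j // 40 * (record(y) + (total + 21))
j = total[y] + 2 + (j + 1)
r = (process(total) + r) % y
if 24 <= 36 <= j:
    r = 32
j = j + y
r = r[32]
r = r + (6 + r)
total = total + 16 * total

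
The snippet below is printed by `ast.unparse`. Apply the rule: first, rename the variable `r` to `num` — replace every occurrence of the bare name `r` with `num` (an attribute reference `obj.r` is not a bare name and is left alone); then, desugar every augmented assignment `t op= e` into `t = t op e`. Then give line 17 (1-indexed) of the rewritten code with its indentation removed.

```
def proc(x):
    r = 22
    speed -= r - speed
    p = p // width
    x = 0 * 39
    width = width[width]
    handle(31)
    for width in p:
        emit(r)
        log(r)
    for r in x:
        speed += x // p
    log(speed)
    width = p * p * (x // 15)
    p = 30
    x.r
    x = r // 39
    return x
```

Transformed code:
def proc(x):
    num = 22
    speed = speed - (num - speed)
    p = p // width
    x = 0 * 39
    width = width[width]
    handle(31)
    for width in p:
        emit(num)
        log(num)
    for num in x:
        speed = speed + x // p
    log(speed)
    width = p * p * (x // 15)
    p = 30
    x.r
    x = num // 39
    return x

x = num // 39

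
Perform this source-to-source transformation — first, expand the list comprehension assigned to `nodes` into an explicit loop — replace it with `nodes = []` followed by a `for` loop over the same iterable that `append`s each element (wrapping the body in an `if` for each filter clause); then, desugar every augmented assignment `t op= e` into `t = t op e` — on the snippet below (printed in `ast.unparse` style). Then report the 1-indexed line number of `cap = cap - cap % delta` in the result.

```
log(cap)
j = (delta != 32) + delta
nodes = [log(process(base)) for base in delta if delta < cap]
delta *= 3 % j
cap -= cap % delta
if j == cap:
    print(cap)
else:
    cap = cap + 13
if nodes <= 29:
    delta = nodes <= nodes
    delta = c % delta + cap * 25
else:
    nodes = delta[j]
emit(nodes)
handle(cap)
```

8

Transformed code:
log(cap)
j = (delta != 32) + delta
nodes = []
for base in delta:
    if delta < cap:
        nodes.append(log(process(base)))
delta = delta * (3 % j)
cap = cap - cap % delta
if j == cap:
    print(cap)
else:
    cap = cap + 13
if nodes <= 29:
    delta = nodes <= nodes
    delta = c % delta + cap * 25
else:
    nodes = delta[j]
emit(nodes)
handle(cap)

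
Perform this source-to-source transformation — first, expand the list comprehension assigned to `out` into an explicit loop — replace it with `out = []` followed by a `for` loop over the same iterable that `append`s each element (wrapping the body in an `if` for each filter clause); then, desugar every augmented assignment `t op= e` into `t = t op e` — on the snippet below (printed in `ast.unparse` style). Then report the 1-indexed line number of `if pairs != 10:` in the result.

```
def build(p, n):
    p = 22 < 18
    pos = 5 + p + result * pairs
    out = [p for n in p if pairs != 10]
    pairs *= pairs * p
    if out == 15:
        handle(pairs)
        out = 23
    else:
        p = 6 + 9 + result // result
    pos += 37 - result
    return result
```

6

Transformed code:
def build(p, n):
    p = 22 < 18
    pos = 5 + p + result * pairs
    out = []
    for n in p:
        if pairs != 10:
            out.append(p)
    pairs = pairs * (pairs * p)
    if out == 15:
        handle(pairs)
        out = 23
    else:
        p = 6 + 9 + result // result
    pos = pos + (37 - result)
    return result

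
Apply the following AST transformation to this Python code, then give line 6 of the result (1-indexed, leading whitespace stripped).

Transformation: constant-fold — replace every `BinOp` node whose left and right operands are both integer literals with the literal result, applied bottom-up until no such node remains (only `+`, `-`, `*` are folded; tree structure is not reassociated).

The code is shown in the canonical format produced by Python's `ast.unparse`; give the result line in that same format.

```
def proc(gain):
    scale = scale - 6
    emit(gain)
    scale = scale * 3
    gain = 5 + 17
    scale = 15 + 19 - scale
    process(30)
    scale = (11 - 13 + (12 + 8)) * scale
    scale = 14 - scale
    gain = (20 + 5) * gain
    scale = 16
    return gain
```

scale = 34 - scale

Transformed code:
def proc(gain):
    scale = scale - 6
    emit(gain)
    scale = scale * 3
    gain = 22
    scale = 34 - scale
    process(30)
    scale = 18 * scale
    scale = 14 - scale
    gain = 25 * gain
    scale = 16
    return gain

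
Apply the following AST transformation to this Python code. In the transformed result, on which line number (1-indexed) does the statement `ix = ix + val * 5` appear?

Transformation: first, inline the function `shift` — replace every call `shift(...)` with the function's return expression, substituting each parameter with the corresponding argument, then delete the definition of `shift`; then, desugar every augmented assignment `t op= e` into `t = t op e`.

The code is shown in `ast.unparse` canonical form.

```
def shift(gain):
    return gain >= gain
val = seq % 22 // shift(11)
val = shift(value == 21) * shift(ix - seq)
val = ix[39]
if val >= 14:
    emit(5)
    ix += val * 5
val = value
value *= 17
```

Transformed code:
val = seq % 22 // (11 >= 11)
val = ((value == 21) >= (value == 21)) * (ix - seq >= ix - seq)
val = ix[39]
if val >= 14:
    emit(5)
    ix = ix + val * 5
val = value
value = value * 17

6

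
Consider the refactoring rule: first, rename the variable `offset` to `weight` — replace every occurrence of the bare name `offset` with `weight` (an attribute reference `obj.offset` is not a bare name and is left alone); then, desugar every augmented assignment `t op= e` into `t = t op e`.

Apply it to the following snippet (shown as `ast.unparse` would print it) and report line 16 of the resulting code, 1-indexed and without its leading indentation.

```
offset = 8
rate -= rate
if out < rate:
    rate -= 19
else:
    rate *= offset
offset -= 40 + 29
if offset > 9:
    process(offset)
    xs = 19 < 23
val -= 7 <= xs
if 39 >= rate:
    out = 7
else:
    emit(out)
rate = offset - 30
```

rate = weight - 30

Transformed code:
weight = 8
rate = rate - rate
if out < rate:
    rate = rate - 19
else:
    rate = rate * weight
weight = weight - (40 + 29)
if weight > 9:
    process(weight)
    xs = 19 < 23
val = val - (7 <= xs)
if 39 >= rate:
    out = 7
else:
    emit(out)
rate = weight - 30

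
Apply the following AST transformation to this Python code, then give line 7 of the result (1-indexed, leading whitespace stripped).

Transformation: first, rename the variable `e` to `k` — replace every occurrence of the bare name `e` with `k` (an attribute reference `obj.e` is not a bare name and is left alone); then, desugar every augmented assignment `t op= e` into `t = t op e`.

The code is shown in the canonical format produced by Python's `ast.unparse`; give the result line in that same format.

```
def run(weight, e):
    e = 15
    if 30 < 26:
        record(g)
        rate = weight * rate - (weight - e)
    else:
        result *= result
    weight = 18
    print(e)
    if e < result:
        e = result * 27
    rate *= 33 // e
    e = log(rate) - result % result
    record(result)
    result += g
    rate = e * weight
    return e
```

Transformed code:
def run(weight, k):
    k = 15
    if 30 < 26:
        record(g)
        rate = weight * rate - (weight - k)
    else:
        result = result * result
    weight = 18
    print(k)
    if k < result:
        k = result * 27
    rate = rate * (33 // k)
    k = log(rate) - result % result
    record(result)
    result = result + g
    rate = k * weight
    return k

result = result * result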